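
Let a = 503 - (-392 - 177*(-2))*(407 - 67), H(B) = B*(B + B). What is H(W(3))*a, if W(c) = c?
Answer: 241614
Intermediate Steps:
H(B) = 2*B² (H(B) = B*(2*B) = 2*B²)
a = 13423 (a = 503 - (-392 + 354)*340 = 503 - (-38)*340 = 503 - 1*(-12920) = 503 + 12920 = 13423)
H(W(3))*a = (2*3²)*13423 = (2*9)*13423 = 18*13423 = 241614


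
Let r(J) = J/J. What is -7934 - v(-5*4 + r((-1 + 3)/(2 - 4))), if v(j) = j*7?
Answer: -7801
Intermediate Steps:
r(J) = 1
v(j) = 7*j
-7934 - v(-5*4 + r((-1 + 3)/(2 - 4))) = -7934 - 7*(-5*4 + 1) = -7934 - 7*(-20 + 1) = -7934 - 7*(-19) = -7934 - 1*(-133) = -7934 + 133 = -7801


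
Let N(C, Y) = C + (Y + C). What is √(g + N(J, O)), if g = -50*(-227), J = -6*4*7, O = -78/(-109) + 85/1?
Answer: √131875721/109 ≈ 105.36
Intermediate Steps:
O = 9343/109 (O = -78*(-1/109) + 85*1 = 78/109 + 85 = 9343/109 ≈ 85.716)
J = -168 (J = -24*7 = -168)
N(C, Y) = Y + 2*C (N(C, Y) = C + (C + Y) = Y + 2*C)
g = 11350
√(g + N(J, O)) = √(11350 + (9343/109 + 2*(-168))) = √(11350 + (9343/109 - 336)) = √(11350 - 27281/109) = √(1209869/109) = √131875721/109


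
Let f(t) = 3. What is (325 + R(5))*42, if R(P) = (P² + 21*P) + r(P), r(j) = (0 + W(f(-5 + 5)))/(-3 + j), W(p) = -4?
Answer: 19026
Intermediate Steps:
r(j) = -4/(-3 + j) (r(j) = (0 - 4)/(-3 + j) = -4/(-3 + j))
R(P) = P² - 4/(-3 + P) + 21*P (R(P) = (P² + 21*P) - 4/(-3 + P) = P² - 4/(-3 + P) + 21*P)
(325 + R(5))*42 = (325 + (-4 + 5*(-3 + 5)*(21 + 5))/(-3 + 5))*42 = (325 + (-4 + 5*2*26)/2)*42 = (325 + (-4 + 260)/2)*42 = (325 + (½)*256)*42 = (325 + 128)*42 = 453*42 = 19026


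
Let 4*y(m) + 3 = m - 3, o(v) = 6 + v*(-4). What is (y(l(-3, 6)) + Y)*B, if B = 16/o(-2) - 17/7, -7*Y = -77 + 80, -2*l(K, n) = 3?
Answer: 1161/392 ≈ 2.9617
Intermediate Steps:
l(K, n) = -3/2 (l(K, n) = -½*3 = -3/2)
o(v) = 6 - 4*v
y(m) = -3/2 + m/4 (y(m) = -¾ + (m - 3)/4 = -¾ + (-3 + m)/4 = -¾ + (-¾ + m/4) = -3/2 + m/4)
Y = -3/7 (Y = -(-77 + 80)/7 = -⅐*3 = -3/7 ≈ -0.42857)
B = -9/7 (B = 16/(6 - 4*(-2)) - 17/7 = 16/(6 + 8) - 17*⅐ = 16/14 - 17/7 = 16*(1/14) - 17/7 = 8/7 - 17/7 = -9/7 ≈ -1.2857)
(y(l(-3, 6)) + Y)*B = ((-3/2 + (¼)*(-3/2)) - 3/7)*(-9/7) = ((-3/2 - 3/8) - 3/7)*(-9/7) = (-15/8 - 3/7)*(-9/7) = -129/56*(-9/7) = 1161/392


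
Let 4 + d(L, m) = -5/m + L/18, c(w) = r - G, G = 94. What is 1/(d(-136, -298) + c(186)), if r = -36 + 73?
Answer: -2682/183821 ≈ -0.014590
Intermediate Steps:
r = 37
c(w) = -57 (c(w) = 37 - 1*94 = 37 - 94 = -57)
d(L, m) = -4 - 5/m + L/18 (d(L, m) = -4 + (-5/m + L/18) = -4 - 5/m + L/18)
1/(d(-136, -298) + c(186)) = 1/((-4 - 5/(-298) + (1/18)*(-136)) - 57) = 1/((-4 - 5*(-1/298) - 68/9) - 57) = 1/((-4 + 5/298 - 68/9) - 57) = 1/(-30947/2682 - 57) = 1/(-183821/2682) = -2682/183821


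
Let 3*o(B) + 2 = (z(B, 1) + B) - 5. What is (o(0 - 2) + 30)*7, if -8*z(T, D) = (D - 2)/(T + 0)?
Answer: 9065/48 ≈ 188.85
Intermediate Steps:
z(T, D) = -(-2 + D)/(8*T) (z(T, D) = -(D - 2)/(8*(T + 0)) = -(-2 + D)/(8*T))
o(B) = -7/3 + B/3 + 1/(24*B) (o(B) = -2/3 + (((2 - 1*1)/(8*B) + B) - 5)/3 = -2/3 + (((2 - 1)/(8*B) + B) - 5)/3 = -2/3 + (((1/8)*1/B + B) - 5)/3 = -2/3 + ((1/(8*B) + B) - 5)/3 = -2/3 + ((B + 1/(8*B)) - 5)/3 = -2/3 + (-5 + B + 1/(8*B))/3 = -2/3 + (-5/3 + B/3 + 1/(24*B)) = -7/3 + B/3 + 1/(24*B))
(o(0 - 2) + 30)*7 = ((1 + 8*(0 - 2)*(-7 + (0 - 2)))/(24*(0 - 2)) + 30)*7 = ((1/24)*(1 + 8*(-2)*(-7 - 2))/(-2) + 30)*7 = ((1/24)*(-1/2)*(1 + 8*(-2)*(-9)) + 30)*7 = ((1/24)*(-1/2)*(1 + 144) + 30)*7 = ((1/24)*(-1/2)*145 + 30)*7 = (-145/48 + 30)*7 = (1295/48)*7 = 9065/48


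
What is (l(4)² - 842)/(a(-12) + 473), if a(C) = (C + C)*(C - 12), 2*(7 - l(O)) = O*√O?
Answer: -833/1049 ≈ -0.79409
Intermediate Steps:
l(O) = 7 - O^(3/2)/2 (l(O) = 7 - O*√O/2 = 7 - O^(3/2)/2)
a(C) = 2*C*(-12 + C) (a(C) = (2*C)*(-12 + C) = 2*C*(-12 + C))
(l(4)² - 842)/(a(-12) + 473) = ((7 - 4^(3/2)/2)² - 842)/(2*(-12)*(-12 - 12) + 473) = ((7 - ½*8)² - 842)/(2*(-12)*(-24) + 473) = ((7 - 4)² - 842)/(576 + 473) = (3² - 842)/1049 = (9 - 842)*(1/1049) = -833*1/1049 = -833/1049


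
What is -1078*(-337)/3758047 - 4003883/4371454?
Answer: -13458692458657/16428129590338 ≈ -0.81925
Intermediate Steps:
-1078*(-337)/3758047 - 4003883/4371454 = 363286*(1/3758047) - 4003883*1/4371454 = 363286/3758047 - 4003883/4371454 = -13458692458657/16428129590338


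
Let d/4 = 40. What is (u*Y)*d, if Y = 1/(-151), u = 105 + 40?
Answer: -23200/151 ≈ -153.64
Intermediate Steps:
d = 160 (d = 4*40 = 160)
u = 145
Y = -1/151 ≈ -0.0066225
(u*Y)*d = (145*(-1/151))*160 = -145/151*160 = -23200/151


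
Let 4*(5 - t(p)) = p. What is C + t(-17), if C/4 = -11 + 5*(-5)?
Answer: -539/4 ≈ -134.75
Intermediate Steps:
t(p) = 5 - p/4
C = -144 (C = 4*(-11 + 5*(-5)) = 4*(-11 - 25) = 4*(-36) = -144)
C + t(-17) = -144 + (5 - 1/4*(-17)) = -144 + (5 + 17/4) = -144 + 37/4 = -539/4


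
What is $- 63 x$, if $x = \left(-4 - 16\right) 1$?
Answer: $1260$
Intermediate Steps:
$x = -20$ ($x = \left(-20\right) 1 = -20$)
$- 63 x = \left(-63\right) \left(-20\right) = 1260$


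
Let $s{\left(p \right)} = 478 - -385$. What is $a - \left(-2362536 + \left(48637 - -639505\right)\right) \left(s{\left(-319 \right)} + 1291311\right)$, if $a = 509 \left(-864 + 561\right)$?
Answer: $2163608238329$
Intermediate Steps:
$s{\left(p \right)} = 863$ ($s{\left(p \right)} = 478 + 385 = 863$)
$a = -154227$ ($a = 509 \left(-303\right) = -154227$)
$a - \left(-2362536 + \left(48637 - -639505\right)\right) \left(s{\left(-319 \right)} + 1291311\right) = -154227 - \left(-2362536 + \left(48637 - -639505\right)\right) \left(863 + 1291311\right) = -154227 - \left(-2362536 + \left(48637 + 639505\right)\right) 1292174 = -154227 - \left(-2362536 + 688142\right) 1292174 = -154227 - \left(-1674394\right) 1292174 = -154227 - -2163608392556 = -154227 + 2163608392556 = 2163608238329$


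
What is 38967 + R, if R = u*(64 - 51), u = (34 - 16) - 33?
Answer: 38772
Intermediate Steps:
u = -15 (u = 18 - 33 = -15)
R = -195 (R = -15*(64 - 51) = -15*13 = -195)
38967 + R = 38967 - 195 = 38772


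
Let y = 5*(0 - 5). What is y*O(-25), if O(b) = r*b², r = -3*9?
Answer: 421875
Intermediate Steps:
r = -27
O(b) = -27*b²
y = -25 (y = 5*(-5) = -25)
y*O(-25) = -(-675)*(-25)² = -(-675)*625 = -25*(-16875) = 421875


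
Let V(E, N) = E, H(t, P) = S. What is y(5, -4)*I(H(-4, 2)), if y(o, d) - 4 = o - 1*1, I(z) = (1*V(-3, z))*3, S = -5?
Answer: -72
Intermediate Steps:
H(t, P) = -5
I(z) = -9 (I(z) = (1*(-3))*3 = -3*3 = -9)
y(o, d) = 3 + o (y(o, d) = 4 + (o - 1*1) = 4 + (o - 1) = 4 + (-1 + o) = 3 + o)
y(5, -4)*I(H(-4, 2)) = (3 + 5)*(-9) = 8*(-9) = -72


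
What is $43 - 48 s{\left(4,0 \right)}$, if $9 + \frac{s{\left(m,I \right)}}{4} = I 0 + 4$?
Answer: $1003$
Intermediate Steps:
$s{\left(m,I \right)} = -20$ ($s{\left(m,I \right)} = -36 + 4 \left(I 0 + 4\right) = -36 + 4 \left(0 + 4\right) = -36 + 4 \cdot 4 = -36 + 16 = -20$)
$43 - 48 s{\left(4,0 \right)} = 43 - -960 = 43 + 960 = 1003$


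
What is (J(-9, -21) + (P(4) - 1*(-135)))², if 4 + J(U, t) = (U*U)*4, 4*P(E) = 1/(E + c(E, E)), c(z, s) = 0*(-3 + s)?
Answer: 53012961/256 ≈ 2.0708e+5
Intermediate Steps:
c(z, s) = 0
P(E) = 1/(4*E) (P(E) = 1/(4*(E + 0)) = 1/(4*E))
J(U, t) = -4 + 4*U² (J(U, t) = -4 + (U*U)*4 = -4 + U²*4 = -4 + 4*U²)
(J(-9, -21) + (P(4) - 1*(-135)))² = ((-4 + 4*(-9)²) + ((¼)/4 - 1*(-135)))² = ((-4 + 4*81) + ((¼)*(¼) + 135))² = ((-4 + 324) + (1/16 + 135))² = (320 + 2161/16)² = (7281/16)² = 53012961/256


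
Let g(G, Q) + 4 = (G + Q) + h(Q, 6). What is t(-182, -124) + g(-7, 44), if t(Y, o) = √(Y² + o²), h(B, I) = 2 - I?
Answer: 29 + 10*√485 ≈ 249.23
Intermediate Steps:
g(G, Q) = -8 + G + Q (g(G, Q) = -4 + ((G + Q) + (2 - 1*6)) = -4 + ((G + Q) + (2 - 6)) = -4 + ((G + Q) - 4) = -4 + (-4 + G + Q) = -8 + G + Q)
t(-182, -124) + g(-7, 44) = √((-182)² + (-124)²) + (-8 - 7 + 44) = √(33124 + 15376) + 29 = √48500 + 29 = 10*√485 + 29 = 29 + 10*√485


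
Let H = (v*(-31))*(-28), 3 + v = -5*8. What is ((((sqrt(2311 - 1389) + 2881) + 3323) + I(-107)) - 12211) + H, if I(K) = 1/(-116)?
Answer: -5026397/116 + sqrt(922) ≈ -43301.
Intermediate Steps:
I(K) = -1/116
v = -43 (v = -3 - 5*8 = -3 - 40 = -43)
H = -37324 (H = -43*(-31)*(-28) = 1333*(-28) = -37324)
((((sqrt(2311 - 1389) + 2881) + 3323) + I(-107)) - 12211) + H = ((((sqrt(2311 - 1389) + 2881) + 3323) - 1/116) - 12211) - 37324 = ((((sqrt(922) + 2881) + 3323) - 1/116) - 12211) - 37324 = ((((2881 + sqrt(922)) + 3323) - 1/116) - 12211) - 37324 = (((6204 + sqrt(922)) - 1/116) - 12211) - 37324 = ((719663/116 + sqrt(922)) - 12211) - 37324 = (-696813/116 + sqrt(922)) - 37324 = -5026397/116 + sqrt(922)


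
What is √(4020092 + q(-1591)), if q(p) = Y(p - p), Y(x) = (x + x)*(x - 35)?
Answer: 2*√1005023 ≈ 2005.0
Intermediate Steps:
Y(x) = 2*x*(-35 + x) (Y(x) = (2*x)*(-35 + x) = 2*x*(-35 + x))
q(p) = 0 (q(p) = 2*(p - p)*(-35 + (p - p)) = 2*0*(-35 + 0) = 2*0*(-35) = 0)
√(4020092 + q(-1591)) = √(4020092 + 0) = √4020092 = 2*√1005023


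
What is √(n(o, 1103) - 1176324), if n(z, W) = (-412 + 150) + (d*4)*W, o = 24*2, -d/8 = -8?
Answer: I*√894218 ≈ 945.63*I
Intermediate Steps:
d = 64 (d = -8*(-8) = 64)
o = 48
n(z, W) = -262 + 256*W (n(z, W) = (-412 + 150) + (64*4)*W = -262 + 256*W)
√(n(o, 1103) - 1176324) = √((-262 + 256*1103) - 1176324) = √((-262 + 282368) - 1176324) = √(282106 - 1176324) = √(-894218) = I*√894218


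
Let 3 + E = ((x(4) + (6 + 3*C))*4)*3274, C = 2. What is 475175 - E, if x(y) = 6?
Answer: 239450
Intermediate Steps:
E = 235725 (E = -3 + ((6 + (6 + 3*2))*4)*3274 = -3 + ((6 + (6 + 6))*4)*3274 = -3 + ((6 + 12)*4)*3274 = -3 + (18*4)*3274 = -3 + 72*3274 = -3 + 235728 = 235725)
475175 - E = 475175 - 1*235725 = 475175 - 235725 = 239450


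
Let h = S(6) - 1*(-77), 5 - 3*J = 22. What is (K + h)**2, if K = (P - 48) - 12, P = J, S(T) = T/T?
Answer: 1369/9 ≈ 152.11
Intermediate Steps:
J = -17/3 (J = 5/3 - 1/3*22 = 5/3 - 22/3 = -17/3 ≈ -5.6667)
S(T) = 1
h = 78 (h = 1 - 1*(-77) = 1 + 77 = 78)
P = -17/3 ≈ -5.6667
K = -197/3 (K = (-17/3 - 48) - 12 = -161/3 - 12 = -197/3 ≈ -65.667)
(K + h)**2 = (-197/3 + 78)**2 = (37/3)**2 = 1369/9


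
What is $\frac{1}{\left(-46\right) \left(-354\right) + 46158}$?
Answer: $\frac{1}{62442} \approx 1.6015 \cdot 10^{-5}$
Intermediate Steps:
$\frac{1}{\left(-46\right) \left(-354\right) + 46158} = \frac{1}{16284 + 46158} = \frac{1}{62442}$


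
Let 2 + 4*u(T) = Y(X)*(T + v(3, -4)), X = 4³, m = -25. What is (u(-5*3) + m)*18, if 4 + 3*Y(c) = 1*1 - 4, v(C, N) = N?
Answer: -519/2 ≈ -259.50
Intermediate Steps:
X = 64
Y(c) = -7/3 (Y(c) = -4/3 + (1*1 - 4)/3 = -4/3 + (1 - 4)/3 = -4/3 + (⅓)*(-3) = -4/3 - 1 = -7/3)
u(T) = 11/6 - 7*T/12 (u(T) = -½ + (-7*(T - 4)/3)/4 = -½ + (-7*(-4 + T)/3)/4 = -½ + (28/3 - 7*T/3)/4 = -½ + (7/3 - 7*T/12) = 11/6 - 7*T/12)
(u(-5*3) + m)*18 = ((11/6 - (-35)*3/12) - 25)*18 = ((11/6 - 7/12*(-15)) - 25)*18 = ((11/6 + 35/4) - 25)*18 = (127/12 - 25)*18 = -173/12*18 = -519/2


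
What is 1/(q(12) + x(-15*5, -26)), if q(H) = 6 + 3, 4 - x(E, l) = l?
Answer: 1/39 ≈ 0.025641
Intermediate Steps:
x(E, l) = 4 - l
q(H) = 9
1/(q(12) + x(-15*5, -26)) = 1/(9 + (4 - 1*(-26))) = 1/(9 + (4 + 26)) = 1/(9 + 30) = 1/39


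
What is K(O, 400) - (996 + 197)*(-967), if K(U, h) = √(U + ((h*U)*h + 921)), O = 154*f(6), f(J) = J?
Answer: 1153631 + √147841845 ≈ 1.1658e+6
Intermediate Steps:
O = 924 (O = 154*6 = 924)
K(U, h) = √(921 + U + U*h²) (K(U, h) = √(U + ((U*h)*h + 921)) = √(U + (U*h² + 921)) = √(U + (921 + U*h²)) = √(921 + U + U*h²))
K(O, 400) - (996 + 197)*(-967) = √(921 + 924 + 924*400²) - (996 + 197)*(-967) = √(921 + 924 + 924*160000) - 1193*(-967) = √(921 + 924 + 147840000) - 1*(-1153631) = √147841845 + 1153631 = 1153631 + √147841845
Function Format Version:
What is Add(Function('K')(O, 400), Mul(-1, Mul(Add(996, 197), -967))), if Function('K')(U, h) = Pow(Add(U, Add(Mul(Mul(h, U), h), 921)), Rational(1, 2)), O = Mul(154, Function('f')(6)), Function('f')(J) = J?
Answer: Add(1153631, Pow(147841845, Rational(1, 2))) ≈ 1.1658e+6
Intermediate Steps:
O = 924 (O = Mul(154, 6) = 924)
Function('K')(U, h) = Pow(Add(921, U, Mul(U, Pow(h, 2))), Rational(1, 2)) (Function('K')(U, h) = Pow(Add(U, Add(Mul(Mul(U, h), h), 921)), Rational(1, 2)) = Pow(Add(U, Add(Mul(U, Pow(h, 2)), 921)), Rational(1, 2)) = Pow(Add(U, Add(921, Mul(U, Pow(h, 2)))), Rational(1, 2)) = Pow(Add(921, U, Mul(U, Pow(h, 2))), Rational(1, 2)))
Add(Function('K')(O, 400), Mul(-1, Mul(Add(996, 197), -967))) = Add(Pow(Add(921, 924, Mul(924, Pow(400, 2))), Rational(1, 2)), Mul(-1, Mul(Add(996, 197), -967))) = Add(Pow(Add(921, 924, Mul(924, 160000)), Rational(1, 2)), Mul(-1, Mul(1193, -967))) = Add(Pow(Add(921, 924, 147840000), Rational(1, 2)), Mul(-1, -1153631)) = Add(Pow(147841845, Rational(1, 2)), 1153631) = Add(1153631, Pow(147841845, Rational(1, 2)))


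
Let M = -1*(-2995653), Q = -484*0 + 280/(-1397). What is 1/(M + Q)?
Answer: 1397/4184926961 ≈ 3.3382e-7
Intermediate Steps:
Q = -280/1397 (Q = 0 + 280*(-1/1397) = 0 - 280/1397 = -280/1397 ≈ -0.20043)
M = 2995653
1/(M + Q) = 1/(2995653 - 280/1397) = 1/(4184926961/1397) = 1397/4184926961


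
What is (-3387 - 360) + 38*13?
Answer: -3253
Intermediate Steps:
(-3387 - 360) + 38*13 = -3747 + 494 = -3253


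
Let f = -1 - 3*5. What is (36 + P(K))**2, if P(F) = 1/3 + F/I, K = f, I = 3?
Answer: 961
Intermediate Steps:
f = -16 (f = -1 - 15 = -16)
K = -16
P(F) = 1/3 + F/3
(36 + P(K))**2 = (36 + (1/3 + (1/3)*(-16)))**2 = (36 + (1/3 - 16/3))**2 = (36 - 5)**2 = 31**2 = 961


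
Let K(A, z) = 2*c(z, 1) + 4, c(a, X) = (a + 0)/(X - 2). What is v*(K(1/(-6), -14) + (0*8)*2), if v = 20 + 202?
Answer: 7104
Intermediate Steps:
c(a, X) = a/(-2 + X)
K(A, z) = 4 - 2*z (K(A, z) = 2*(z/(-2 + 1)) + 4 = 2*(z/(-1)) + 4 = 2*(z*(-1)) + 4 = 2*(-z) + 4 = -2*z + 4 = 4 - 2*z)
v = 222
v*(K(1/(-6), -14) + (0*8)*2) = 222*((4 - 2*(-14)) + (0*8)*2) = 222*((4 + 28) + 0*2) = 222*(32 + 0) = 222*32 = 7104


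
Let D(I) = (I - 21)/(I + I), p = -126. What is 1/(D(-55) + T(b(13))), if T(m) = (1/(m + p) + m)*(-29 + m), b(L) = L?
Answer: -6215/1287546 ≈ -0.0048270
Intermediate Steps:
D(I) = (-21 + I)/(2*I) (D(I) = (-21 + I)/((2*I)) = (-21 + I)*(1/(2*I)) = (-21 + I)/(2*I))
T(m) = (-29 + m)*(m + 1/(-126 + m)) (T(m) = (1/(m - 126) + m)*(-29 + m) = (1/(-126 + m) + m)*(-29 + m) = (m + 1/(-126 + m))*(-29 + m) = (-29 + m)*(m + 1/(-126 + m)))
1/(D(-55) + T(b(13))) = 1/((½)*(-21 - 55)/(-55) + (-29 + 13³ - 155*13² + 3655*13)/(-126 + 13)) = 1/((½)*(-1/55)*(-76) + (-29 + 2197 - 155*169 + 47515)/(-113)) = 1/(38/55 - (-29 + 2197 - 26195 + 47515)/113) = 1/(38/55 - 1/113*23488) = 1/(38/55 - 23488/113) = 1/(-1287546/6215) = -6215/1287546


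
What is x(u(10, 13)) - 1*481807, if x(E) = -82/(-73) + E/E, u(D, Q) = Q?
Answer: -35171756/73 ≈ -4.8181e+5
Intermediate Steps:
x(E) = 155/73 (x(E) = -82*(-1/73) + 1 = 82/73 + 1 = 155/73)
x(u(10, 13)) - 1*481807 = 155/73 - 1*481807 = 155/73 - 481807 = -35171756/73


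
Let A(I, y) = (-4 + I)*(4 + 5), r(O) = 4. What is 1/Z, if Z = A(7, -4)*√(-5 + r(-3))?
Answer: -I/27 ≈ -0.037037*I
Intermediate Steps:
A(I, y) = -36 + 9*I (A(I, y) = (-4 + I)*9 = -36 + 9*I)
Z = 27*I (Z = (-36 + 9*7)*√(-5 + 4) = (-36 + 63)*√(-1) = 27*I ≈ 27.0*I)
1/Z = 1/(27*I) = -I/27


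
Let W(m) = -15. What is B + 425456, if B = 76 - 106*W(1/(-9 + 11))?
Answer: 427122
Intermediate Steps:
B = 1666 (B = 76 - 106*(-15) = 76 + 1590 = 1666)
B + 425456 = 1666 + 425456 = 427122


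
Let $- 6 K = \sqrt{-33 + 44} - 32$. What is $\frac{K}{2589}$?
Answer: $\frac{16}{7767} - \frac{\sqrt{11}}{15534} \approx 0.0018465$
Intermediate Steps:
$K = \frac{16}{3} - \frac{\sqrt{11}}{6}$ ($K = - \frac{\sqrt{-33 + 44} - 32}{6} = - \frac{\sqrt{11} - 32}{6} = - \frac{-32 + \sqrt{11}}{6} = \frac{16}{3} - \frac{\sqrt{11}}{6} \approx 4.7806$)
$\frac{K}{2589} = \frac{\frac{16}{3} - \frac{\sqrt{11}}{6}}{2589} = \frac{16}{7767} - \frac{\sqrt{11}}{15534}$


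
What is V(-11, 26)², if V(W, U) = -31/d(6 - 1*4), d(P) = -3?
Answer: 961/9 ≈ 106.78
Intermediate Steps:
V(W, U) = 31/3 (V(W, U) = -31/(-3) = -31*(-⅓) = 31/3)
V(-11, 26)² = (31/3)² = 961/9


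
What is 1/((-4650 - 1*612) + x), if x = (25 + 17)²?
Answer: -1/3498 ≈ -0.00028588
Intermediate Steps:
x = 1764 (x = 42² = 1764)
1/((-4650 - 1*612) + x) = 1/((-4650 - 1*612) + 1764) = 1/((-4650 - 612) + 1764) = 1/(-5262 + 1764) = 1/(-3498) = -1/3498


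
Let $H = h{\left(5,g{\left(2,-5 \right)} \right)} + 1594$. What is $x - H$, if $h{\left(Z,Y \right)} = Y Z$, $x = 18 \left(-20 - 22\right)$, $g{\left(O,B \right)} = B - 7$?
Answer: $-2290$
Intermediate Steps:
$g{\left(O,B \right)} = -7 + B$
$x = -756$ ($x = 18 \left(-42\right) = -756$)
$H = 1534$ ($H = \left(-7 - 5\right) 5 + 1594 = \left(-12\right) 5 + 1594 = -60 + 1594 = 1534$)
$x - H = -756 - 1534 = -2290$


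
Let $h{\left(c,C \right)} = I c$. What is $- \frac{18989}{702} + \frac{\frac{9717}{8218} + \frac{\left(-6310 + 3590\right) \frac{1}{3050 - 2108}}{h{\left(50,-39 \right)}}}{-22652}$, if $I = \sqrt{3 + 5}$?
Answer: $- \frac{1767443854919}{65340101736} + \frac{17 \sqrt{2}}{26672730} \approx -27.05$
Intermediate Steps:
$I = 2 \sqrt{2}$ ($I = \sqrt{8} = 2 \sqrt{2} \approx 2.8284$)
$h{\left(c,C \right)} = 2 c \sqrt{2}$ ($h{\left(c,C \right)} = 2 \sqrt{2} c = 2 c \sqrt{2}$)
$- \frac{18989}{702} + \frac{\frac{9717}{8218} + \frac{\left(-6310 + 3590\right) \frac{1}{3050 - 2108}}{h{\left(50,-39 \right)}}}{-22652} = - \frac{18989}{702} + \frac{\frac{9717}{8218} + \frac{\left(-6310 + 3590\right) \frac{1}{3050 - 2108}}{2 \cdot 50 \sqrt{2}}}{-22652} = \left(-18989\right) \frac{1}{702} + \left(9717 \cdot \frac{1}{8218} + \frac{\left(-2720\right) \frac{1}{942}}{100 \sqrt{2}}\right) \left(- \frac{1}{22652}\right) = - \frac{18989}{702} + \left(\frac{9717}{8218} + \left(-2720\right) \frac{1}{942} \frac{\sqrt{2}}{200}\right) \left(- \frac{1}{22652}\right) = - \frac{18989}{702} + \left(\frac{9717}{8218} - \frac{1360 \frac{\sqrt{2}}{200}}{471}\right) \left(- \frac{1}{22652}\right) = - \frac{18989}{702} + \left(\frac{9717}{8218} - \frac{34 \sqrt{2}}{2355}\right) \left(- \frac{1}{22652}\right) = - \frac{18989}{702} - \left(\frac{9717}{186154136} - \frac{17 \sqrt{2}}{26672730}\right) = - \frac{1767443854919}{65340101736} + \frac{17 \sqrt{2}}{26672730}$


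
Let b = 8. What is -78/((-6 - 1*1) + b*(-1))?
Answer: 26/5 ≈ 5.2000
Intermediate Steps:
-78/((-6 - 1*1) + b*(-1)) = -78/((-6 - 1*1) + 8*(-1)) = -78/((-6 - 1) - 8) = -78/(-7 - 8) = -78/(-15) = -78*(-1/15) = 26/5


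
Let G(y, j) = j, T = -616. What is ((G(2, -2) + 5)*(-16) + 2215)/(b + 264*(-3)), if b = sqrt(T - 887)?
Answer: -190696/69863 - 2167*I*sqrt(167)/209589 ≈ -2.7296 - 0.13361*I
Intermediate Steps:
b = 3*I*sqrt(167) (b = sqrt(-616 - 887) = sqrt(-1503) = 3*I*sqrt(167) ≈ 38.769*I)
((G(2, -2) + 5)*(-16) + 2215)/(b + 264*(-3)) = ((-2 + 5)*(-16) + 2215)/(3*I*sqrt(167) + 264*(-3)) = (3*(-16) + 2215)/(3*I*sqrt(167) - 792) = (-48 + 2215)/(-792 + 3*I*sqrt(167)) = 2167/(-792 + 3*I*sqrt(167))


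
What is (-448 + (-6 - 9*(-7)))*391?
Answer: -152881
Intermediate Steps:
(-448 + (-6 - 9*(-7)))*391 = (-448 + (-6 + 63))*391 = (-448 + 57)*391 = -391*391 = -152881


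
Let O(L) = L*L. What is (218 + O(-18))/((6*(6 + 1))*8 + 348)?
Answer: 271/342 ≈ 0.79240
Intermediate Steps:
O(L) = L²
(218 + O(-18))/((6*(6 + 1))*8 + 348) = (218 + (-18)²)/((6*(6 + 1))*8 + 348) = (218 + 324)/((6*7)*8 + 348) = 542/(42*8 + 348) = 542/(336 + 348) = 542/684 = 542*(1/684) = 271/342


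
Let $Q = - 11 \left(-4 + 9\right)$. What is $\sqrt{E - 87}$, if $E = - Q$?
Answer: $4 i \sqrt{2} \approx 5.6569 i$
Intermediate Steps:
$Q = -55$ ($Q = \left(-11\right) 5 = -55$)
$E = 55$ ($E = \left(-1\right) \left(-55\right) = 55$)
$\sqrt{E - 87} = \sqrt{55 - 87} = \sqrt{-32} = 4 i \sqrt{2}$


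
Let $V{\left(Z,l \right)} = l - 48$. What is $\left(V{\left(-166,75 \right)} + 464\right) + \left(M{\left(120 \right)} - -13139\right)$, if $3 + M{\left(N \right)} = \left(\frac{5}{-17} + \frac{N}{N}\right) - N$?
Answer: $\frac{229631}{17} \approx 13508.0$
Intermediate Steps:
$V{\left(Z,l \right)} = -48 + l$
$M{\left(N \right)} = - \frac{39}{17} - N$ ($M{\left(N \right)} = -3 - \left(\frac{5}{17} + N - \frac{N}{N}\right) = -3 - \left(- \frac{12}{17} + N\right) = - \frac{39}{17} - N$)
$\left(V{\left(-166,75 \right)} + 464\right) + \left(M{\left(120 \right)} - -13139\right) = \left(\left(-48 + 75\right) + 464\right) - - \frac{221284}{17} = \left(27 + 464\right) + \left(\left(- \frac{39}{17} - 120\right) + 13139\right) = 491 + \left(- \frac{2079}{17} + 13139\right) = 491 + \frac{221284}{17} = \frac{229631}{17}$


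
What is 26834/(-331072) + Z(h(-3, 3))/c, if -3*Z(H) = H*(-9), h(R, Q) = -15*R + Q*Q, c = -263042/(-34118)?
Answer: 455703719831/21771460256 ≈ 20.931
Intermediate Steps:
c = 131521/17059 (c = -263042*(-1/34118) = 131521/17059 ≈ 7.7098)
h(R, Q) = Q² - 15*R (h(R, Q) = -15*R + Q² = Q² - 15*R)
Z(H) = 3*H (Z(H) = -H*(-9)/3 = -(-3)*H = 3*H)
26834/(-331072) + Z(h(-3, 3))/c = 26834/(-331072) + (3*(3² - 15*(-3)))/(131521/17059) = 26834*(-1/331072) + (3*(9 + 45))*(17059/131521) = -13417/165536 + (3*54)*(17059/131521) = -13417/165536 + 162*(17059/131521) = -13417/165536 + 2763558/131521 = 455703719831/21771460256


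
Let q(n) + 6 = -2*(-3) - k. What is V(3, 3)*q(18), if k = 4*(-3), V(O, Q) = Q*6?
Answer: 216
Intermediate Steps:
V(O, Q) = 6*Q
k = -12
q(n) = 12 (q(n) = -6 + (-2*(-3) - 1*(-12)) = -6 + (6 + 12) = -6 + 18 = 12)
V(3, 3)*q(18) = (6*3)*12 = 18*12 = 216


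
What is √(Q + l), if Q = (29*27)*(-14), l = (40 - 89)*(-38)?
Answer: 10*I*√91 ≈ 95.394*I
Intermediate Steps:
l = 1862 (l = -49*(-38) = 1862)
Q = -10962 (Q = 783*(-14) = -10962)
√(Q + l) = √(-10962 + 1862) = √(-9100) = 10*I*√91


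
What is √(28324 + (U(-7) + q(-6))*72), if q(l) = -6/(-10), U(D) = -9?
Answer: 2*√173245/5 ≈ 166.49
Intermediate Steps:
q(l) = ⅗ (q(l) = -6*(-⅒) = ⅗)
√(28324 + (U(-7) + q(-6))*72) = √(28324 + (-9 + ⅗)*72) = √(28324 - 42/5*72) = √(28324 - 3024/5) = √(138596/5) = 2*√173245/5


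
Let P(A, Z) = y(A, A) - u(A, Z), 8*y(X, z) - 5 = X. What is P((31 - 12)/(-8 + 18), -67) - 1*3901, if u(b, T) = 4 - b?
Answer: -312179/80 ≈ -3902.2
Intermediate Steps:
y(X, z) = 5/8 + X/8
P(A, Z) = -27/8 + 9*A/8 (P(A, Z) = (5/8 + A/8) - (4 - A) = (5/8 + A/8) + (-4 + A) = -27/8 + 9*A/8)
P((31 - 12)/(-8 + 18), -67) - 1*3901 = (-27/8 + 9*((31 - 12)/(-8 + 18))/8) - 1*3901 = (-27/8 + 9*(19/10)/8) - 3901 = (-27/8 + 9*(19*(1/10))/8) - 3901 = (-27/8 + (9/8)*(19/10)) - 3901 = (-27/8 + 171/80) - 3901 = -99/80 - 3901 = -312179/80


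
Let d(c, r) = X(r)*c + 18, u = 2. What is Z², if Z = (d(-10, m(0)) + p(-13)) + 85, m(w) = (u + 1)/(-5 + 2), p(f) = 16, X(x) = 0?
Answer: 14161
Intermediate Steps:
m(w) = -1 (m(w) = (2 + 1)/(-5 + 2) = 3/(-3) = 3*(-⅓) = -1)
d(c, r) = 18 (d(c, r) = 0*c + 18 = 0 + 18 = 18)
Z = 119 (Z = (18 + 16) + 85 = 34 + 85 = 119)
Z² = 119² = 14161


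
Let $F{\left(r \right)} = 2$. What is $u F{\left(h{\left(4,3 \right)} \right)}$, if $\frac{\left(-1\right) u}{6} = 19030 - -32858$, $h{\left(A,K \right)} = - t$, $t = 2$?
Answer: $-622656$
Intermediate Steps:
$h{\left(A,K \right)} = -2$ ($h{\left(A,K \right)} = \left(-1\right) 2 = -2$)
$u = -311328$ ($u = - 6 \left(19030 - -32858\right) = - 6 \left(19030 + 32858\right) = \left(-6\right) 51888 = -311328$)
$u F{\left(h{\left(4,3 \right)} \right)} = \left(-311328\right) 2 = -622656$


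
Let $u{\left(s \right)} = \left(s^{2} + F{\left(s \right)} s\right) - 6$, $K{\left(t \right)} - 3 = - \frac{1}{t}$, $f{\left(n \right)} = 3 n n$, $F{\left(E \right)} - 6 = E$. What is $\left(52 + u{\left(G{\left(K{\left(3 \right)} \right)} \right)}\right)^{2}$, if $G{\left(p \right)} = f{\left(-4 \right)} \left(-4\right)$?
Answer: $5273954884$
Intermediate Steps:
$F{\left(E \right)} = 6 + E$
$f{\left(n \right)} = 3 n^{2}$
$K{\left(t \right)} = 3 - \frac{1}{t}$
$G{\left(p \right)} = -192$ ($G{\left(p \right)} = 3 \left(-4\right)^{2} \left(-4\right) = 3 \cdot 16 \left(-4\right) = 48 \left(-4\right) = -192$)
$u{\left(s \right)} = -6 + s^{2} + s \left(6 + s\right)$ ($u{\left(s \right)} = \left(s^{2} + \left(6 + s\right) s\right) - 6 = \left(s^{2} + s \left(6 + s\right)\right) - 6 = -6 + s^{2} + s \left(6 + s\right)$)
$\left(52 + u{\left(G{\left(K{\left(3 \right)} \right)} \right)}\right)^{2} = \left(52 - \left(6 - 36864 + 192 \left(6 - 192\right)\right)\right)^{2} = \left(52 - -72570\right)^{2} = \left(52 + \left(-6 + 36864 + 35712\right)\right)^{2} = \left(52 + 72570\right)^{2} = 72622^{2} = 5273954884$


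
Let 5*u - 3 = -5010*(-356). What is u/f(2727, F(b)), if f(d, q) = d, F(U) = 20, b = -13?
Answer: 594521/4545 ≈ 130.81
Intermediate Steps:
u = 1783563/5 (u = ⅗ + (-5010*(-356))/5 = ⅗ + (⅕)*1783560 = ⅗ + 356712 = 1783563/5 ≈ 3.5671e+5)
u/f(2727, F(b)) = (1783563/5)/2727 = (1783563/5)*(1/2727) = 594521/4545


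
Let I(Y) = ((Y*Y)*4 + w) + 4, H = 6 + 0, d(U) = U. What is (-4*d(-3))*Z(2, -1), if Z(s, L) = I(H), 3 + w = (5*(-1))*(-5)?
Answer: 2040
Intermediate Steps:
w = 22 (w = -3 + (5*(-1))*(-5) = -3 - 5*(-5) = -3 + 25 = 22)
H = 6
I(Y) = 26 + 4*Y**2 (I(Y) = ((Y*Y)*4 + 22) + 4 = (Y**2*4 + 22) + 4 = (4*Y**2 + 22) + 4 = (22 + 4*Y**2) + 4 = 26 + 4*Y**2)
Z(s, L) = 170 (Z(s, L) = 26 + 4*6**2 = 26 + 4*36 = 26 + 144 = 170)
(-4*d(-3))*Z(2, -1) = -4*(-3)*170 = 12*170 = 2040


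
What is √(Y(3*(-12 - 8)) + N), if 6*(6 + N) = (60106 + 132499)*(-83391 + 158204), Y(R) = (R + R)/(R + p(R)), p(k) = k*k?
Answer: √300953847612246/354 ≈ 49006.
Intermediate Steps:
p(k) = k²
Y(R) = 2*R/(R + R²) (Y(R) = (R + R)/(R + R²) = (2*R)/(R + R²) = 2*R/(R + R²))
N = 14409357829/6 (N = -6 + ((60106 + 132499)*(-83391 + 158204))/6 = -6 + (192605*74813)/6 = -6 + (⅙)*14409357865 = -6 + 14409357865/6 = 14409357829/6 ≈ 2.4016e+9)
√(Y(3*(-12 - 8)) + N) = √(2/(1 + 3*(-12 - 8)) + 14409357829/6) = √(2/(1 + 3*(-20)) + 14409357829/6) = √(2/(1 - 60) + 14409357829/6) = √(2/(-59) + 14409357829/6) = √(2*(-1/59) + 14409357829/6) = √(-2/59 + 14409357829/6) = √(850152111899/354) = √300953847612246/354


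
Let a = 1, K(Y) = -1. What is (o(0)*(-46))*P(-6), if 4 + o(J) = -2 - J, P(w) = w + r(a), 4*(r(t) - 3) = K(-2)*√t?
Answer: -897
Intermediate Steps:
r(t) = 3 - √t/4 (r(t) = 3 + (-√t)/4 = 3 - √t/4)
P(w) = 11/4 + w (P(w) = w + (3 - √1/4) = w + (3 - ¼*1) = w + (3 - ¼) = w + 11/4 = 11/4 + w)
o(J) = -6 - J (o(J) = -4 + (-2 - J) = -6 - J)
(o(0)*(-46))*P(-6) = ((-6 - 1*0)*(-46))*(11/4 - 6) = ((-6 + 0)*(-46))*(-13/4) = -6*(-46)*(-13/4) = 276*(-13/4) = -897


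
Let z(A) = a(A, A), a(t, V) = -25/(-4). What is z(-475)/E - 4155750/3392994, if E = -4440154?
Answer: -12301460794475/10043610587384 ≈ -1.2248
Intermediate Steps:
a(t, V) = 25/4 (a(t, V) = -25*(-1/4) = 25/4)
z(A) = 25/4
z(-475)/E - 4155750/3392994 = (25/4)/(-4440154) - 4155750/3392994 = (25/4)*(-1/4440154) - 4155750*1/3392994 = -25/17760616 - 692625/565499 = -12301460794475/10043610587384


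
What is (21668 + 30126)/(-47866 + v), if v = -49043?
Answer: -51794/96909 ≈ -0.53446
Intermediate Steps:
(21668 + 30126)/(-47866 + v) = (21668 + 30126)/(-47866 - 49043) = 51794/(-96909) = 51794*(-1/96909) = -51794/96909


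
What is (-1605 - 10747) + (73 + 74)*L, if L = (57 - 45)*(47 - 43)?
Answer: -5296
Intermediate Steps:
L = 48 (L = 12*4 = 48)
(-1605 - 10747) + (73 + 74)*L = (-1605 - 10747) + (73 + 74)*48 = -12352 + 147*48 = -12352 + 7056 = -5296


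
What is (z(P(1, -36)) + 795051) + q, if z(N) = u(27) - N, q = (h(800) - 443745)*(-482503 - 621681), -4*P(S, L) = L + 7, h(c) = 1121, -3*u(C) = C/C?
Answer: 5864869606313/12 ≈ 4.8874e+11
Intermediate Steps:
u(C) = -⅓ (u(C) = -C/(3*C) = -⅓*1 = -⅓)
P(S, L) = -7/4 - L/4 (P(S, L) = -(L + 7)/4 = -(7 + L)/4 = -7/4 - L/4)
q = 488738338816 (q = (1121 - 443745)*(-482503 - 621681) = -442624*(-1104184) = 488738338816)
z(N) = -⅓ - N
(z(P(1, -36)) + 795051) + q = ((-⅓ - (-7/4 - ¼*(-36))) + 795051) + 488738338816 = ((-⅓ - (-7/4 + 9)) + 795051) + 488738338816 = ((-⅓ - 1*29/4) + 795051) + 488738338816 = ((-⅓ - 29/4) + 795051) + 488738338816 = (-91/12 + 795051) + 488738338816 = 9540521/12 + 488738338816 = 5864869606313/12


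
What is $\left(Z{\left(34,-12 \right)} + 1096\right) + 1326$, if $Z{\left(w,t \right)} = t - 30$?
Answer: $2380$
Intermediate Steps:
$Z{\left(w,t \right)} = -30 + t$
$\left(Z{\left(34,-12 \right)} + 1096\right) + 1326 = \left(\left(-30 - 12\right) + 1096\right) + 1326 = \left(-42 + 1096\right) + 1326 = 1054 + 1326 = 2380$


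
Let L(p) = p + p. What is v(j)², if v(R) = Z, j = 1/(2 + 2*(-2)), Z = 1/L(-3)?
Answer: 1/36 ≈ 0.027778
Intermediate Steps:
L(p) = 2*p
Z = -⅙ (Z = 1/(2*(-3)) = 1/(-6) = -⅙ ≈ -0.16667)
j = -½ (j = 1/(2 - 4) = 1/(-2) = -½ ≈ -0.50000)
v(R) = -⅙
v(j)² = (-⅙)² = 1/36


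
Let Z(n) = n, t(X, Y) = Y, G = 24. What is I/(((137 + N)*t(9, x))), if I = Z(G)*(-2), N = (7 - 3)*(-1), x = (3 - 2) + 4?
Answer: -48/665 ≈ -0.072181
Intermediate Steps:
x = 5 (x = 1 + 4 = 5)
N = -4 (N = 4*(-1) = -4)
I = -48 (I = 24*(-2) = -48)
I/(((137 + N)*t(9, x))) = -48*1/(5*(137 - 4)) = -48/(133*5) = -48/665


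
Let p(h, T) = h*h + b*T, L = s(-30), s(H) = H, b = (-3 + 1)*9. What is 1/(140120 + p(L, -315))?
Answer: 1/146690 ≈ 6.8171e-6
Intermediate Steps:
b = -18 (b = -2*9 = -18)
L = -30
p(h, T) = h**2 - 18*T (p(h, T) = h*h - 18*T = h**2 - 18*T)
1/(140120 + p(L, -315)) = 1/(140120 + ((-30)**2 - 18*(-315))) = 1/(140120 + (900 + 5670)) = 1/(140120 + 6570) = 1/146690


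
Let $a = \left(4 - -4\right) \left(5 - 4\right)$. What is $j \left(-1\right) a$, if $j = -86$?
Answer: $688$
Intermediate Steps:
$a = 8$ ($a = \left(4 + 4\right) 1 = 8 \cdot 1 = 8$)
$j \left(-1\right) a = \left(-86\right) \left(-1\right) 8 = 86 \cdot 8 = 688$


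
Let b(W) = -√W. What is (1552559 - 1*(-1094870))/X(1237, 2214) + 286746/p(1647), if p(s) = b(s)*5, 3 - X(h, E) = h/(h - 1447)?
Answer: 555960090/1867 - 95582*√183/915 ≈ 2.9637e+5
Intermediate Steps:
X(h, E) = 3 - h/(-1447 + h) (X(h, E) = 3 - h/(h - 1447) = 3 - h/(-1447 + h))
p(s) = -5*√s (p(s) = -√s*5 = -5*√s)
(1552559 - 1*(-1094870))/X(1237, 2214) + 286746/p(1647) = (1552559 - 1*(-1094870))/(((-4341 + 2*1237)/(-1447 + 1237))) + 286746/((-15*√183)) = (1552559 + 1094870)/(((-4341 + 2474)/(-210))) + 286746/((-15*√183)) = 2647429/((-1/210*(-1867))) + 286746/((-15*√183)) = 2647429/(1867/210) + 286746*(-√183/2745) = 2647429*(210/1867) - 95582*√183/915 = 555960090/1867 - 95582*√183/915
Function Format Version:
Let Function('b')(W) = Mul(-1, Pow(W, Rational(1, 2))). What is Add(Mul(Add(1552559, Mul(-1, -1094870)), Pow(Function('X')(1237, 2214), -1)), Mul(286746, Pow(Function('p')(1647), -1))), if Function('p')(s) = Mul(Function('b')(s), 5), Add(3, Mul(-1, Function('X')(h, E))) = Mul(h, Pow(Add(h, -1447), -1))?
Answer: Add(Rational(555960090, 1867), Mul(Rational(-95582, 915), Pow(183, Rational(1, 2)))) ≈ 2.9637e+5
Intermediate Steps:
Function('X')(h, E) = Add(3, Mul(-1, h, Pow(Add(-1447, h), -1))) (Function('X')(h, E) = Add(3, Mul(-1, Mul(h, Pow(Add(h, -1447), -1)))) = Add(3, Mul(-1, Mul(h, Pow(Add(-1447, h), -1)))) = Add(3, Mul(-1, h, Pow(Add(-1447, h), -1))))
Function('p')(s) = Mul(-5, Pow(s, Rational(1, 2))) (Function('p')(s) = Mul(Mul(-1, Pow(s, Rational(1, 2))), 5) = Mul(-5, Pow(s, Rational(1, 2))))
Add(Mul(Add(1552559, Mul(-1, -1094870)), Pow(Function('X')(1237, 2214), -1)), Mul(286746, Pow(Function('p')(1647), -1))) = Add(Mul(Add(1552559, Mul(-1, -1094870)), Pow(Mul(Pow(Add(-1447, 1237), -1), Add(-4341, Mul(2, 1237))), -1)), Mul(286746, Pow(Mul(-5, Pow(1647, Rational(1, 2))), -1))) = Add(Mul(Add(1552559, 1094870), Pow(Mul(Pow(-210, -1), Add(-4341, 2474)), -1)), Mul(286746, Pow(Mul(-5, Mul(3, Pow(183, Rational(1, 2)))), -1))) = Add(Mul(2647429, Pow(Mul(Rational(-1, 210), -1867), -1)), Mul(286746, Pow(Mul(-15, Pow(183, Rational(1, 2))), -1))) = Add(Mul(2647429, Pow(Rational(1867, 210), -1)), Mul(286746, Mul(Rational(-1, 2745), Pow(183, Rational(1, 2))))) = Add(Mul(2647429, Rational(210, 1867)), Mul(Rational(-95582, 915), Pow(183, Rational(1, 2)))) = Add(Rational(555960090, 1867), Mul(Rational(-95582, 915), Pow(183, Rational(1, 2))))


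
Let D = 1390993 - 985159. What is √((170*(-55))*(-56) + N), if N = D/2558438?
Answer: √856819954054861423/1279219 ≈ 723.60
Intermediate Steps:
D = 405834
N = 202917/1279219 (N = 405834/2558438 = 405834*(1/2558438) = 202917/1279219 ≈ 0.15863)
√((170*(-55))*(-56) + N) = √((170*(-55))*(-56) + 202917/1279219) = √(-9350*(-56) + 202917/1279219) = √(523600 + 202917/1279219) = √(669799271317/1279219) = √856819954054861423/1279219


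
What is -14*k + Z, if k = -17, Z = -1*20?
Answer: 218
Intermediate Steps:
Z = -20
-14*k + Z = -14*(-17) - 20 = 238 - 20 = 218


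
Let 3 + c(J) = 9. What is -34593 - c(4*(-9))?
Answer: -34599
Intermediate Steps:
c(J) = 6 (c(J) = -3 + 9 = 6)
-34593 - c(4*(-9)) = -34593 - 1*6 = -34593 - 6 = -34599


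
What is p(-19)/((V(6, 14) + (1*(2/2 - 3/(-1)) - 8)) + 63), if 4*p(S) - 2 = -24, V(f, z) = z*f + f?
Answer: -11/298 ≈ -0.036913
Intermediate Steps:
V(f, z) = f + f*z (V(f, z) = f*z + f = f + f*z)
p(S) = -11/2 (p(S) = ½ + (¼)*(-24) = ½ - 6 = -11/2)
p(-19)/((V(6, 14) + (1*(2/2 - 3/(-1)) - 8)) + 63) = -11/(2*((6*(1 + 14) + (1*(2/2 - 3/(-1)) - 8)) + 63)) = -11/(2*((6*15 + (1*(2*(½) - 3*(-1)) - 8)) + 63)) = -11/(2*((90 + (1*(1 + 3) - 8)) + 63)) = -11/(2*((90 + (1*4 - 8)) + 63)) = -11/(2*((90 + (4 - 8)) + 63)) = -11/(2*((90 - 4) + 63)) = -11/(2*(86 + 63)) = -11/2/149 = -11/2*1/149 = -11/298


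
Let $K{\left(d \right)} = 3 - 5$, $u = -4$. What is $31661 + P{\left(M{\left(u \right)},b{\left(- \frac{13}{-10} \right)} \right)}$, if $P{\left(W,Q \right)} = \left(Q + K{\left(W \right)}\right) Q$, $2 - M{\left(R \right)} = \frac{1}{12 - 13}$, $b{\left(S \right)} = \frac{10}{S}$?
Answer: $\frac{5358109}{169} \approx 31705.0$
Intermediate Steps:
$M{\left(R \right)} = 3$ ($M{\left(R \right)} = 2 - \frac{1}{12 - 13} = 2 - \frac{1}{-1} = 2 - -1 = 2 + 1 = 3$)
$K{\left(d \right)} = -2$ ($K{\left(d \right)} = 3 - 5 = -2$)
$P{\left(W,Q \right)} = Q \left(-2 + Q\right)$ ($P{\left(W,Q \right)} = \left(Q - 2\right) Q = \left(-2 + Q\right) Q = Q \left(-2 + Q\right)$)
$31661 + P{\left(M{\left(u \right)},b{\left(- \frac{13}{-10} \right)} \right)} = 31661 + \frac{10}{\left(-13\right) \frac{1}{-10}} \left(-2 + \frac{10}{\left(-13\right) \frac{1}{-10}}\right) = 31661 + \frac{10}{\left(-13\right) \left(- \frac{1}{10}\right)} \left(-2 + \frac{10}{\left(-13\right) \left(- \frac{1}{10}\right)}\right) = 31661 + \frac{10}{\frac{13}{10}} \left(-2 + \frac{10}{\frac{13}{10}}\right) = 31661 + 10 \cdot \frac{10}{13} \left(-2 + 10 \cdot \frac{10}{13}\right) = 31661 + \frac{100 \left(-2 + \frac{100}{13}\right)}{13} = 31661 + \frac{100}{13} \cdot \frac{74}{13} = 31661 + \frac{7400}{169} = \frac{5358109}{169}$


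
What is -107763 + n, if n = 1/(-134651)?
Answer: -14510395714/134651 ≈ -1.0776e+5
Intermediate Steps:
n = -1/134651 ≈ -7.4266e-6
-107763 + n = -107763 - 1/134651 = -14510395714/134651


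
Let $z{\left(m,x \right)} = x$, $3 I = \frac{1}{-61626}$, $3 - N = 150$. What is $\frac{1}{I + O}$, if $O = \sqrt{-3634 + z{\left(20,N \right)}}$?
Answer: $- \frac{184878}{129234106936405} - \frac{34179874884 i \sqrt{3781}}{129234106936405} \approx -1.4306 \cdot 10^{-9} - 0.016263 i$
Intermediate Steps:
$N = -147$ ($N = 3 - 150 = -147$)
$I = - \frac{1}{184878}$ ($I = \frac{1}{3 \left(-61626\right)} = \frac{1}{3} \left(- \frac{1}{61626}\right) = - \frac{1}{184878} \approx -5.409 \cdot 10^{-6}$)
$O = i \sqrt{3781}$ ($O = \sqrt{-3634 - 147} = \sqrt{-3781} = i \sqrt{3781} \approx 61.49 i$)
$\frac{1}{I + O} = \frac{1}{- \frac{1}{184878} + i \sqrt{3781}}$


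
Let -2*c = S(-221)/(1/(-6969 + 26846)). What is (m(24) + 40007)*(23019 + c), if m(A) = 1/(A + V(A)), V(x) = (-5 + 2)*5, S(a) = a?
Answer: 799135943360/9 ≈ 8.8793e+10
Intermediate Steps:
V(x) = -15 (V(x) = -3*5 = -15)
m(A) = 1/(-15 + A) (m(A) = 1/(A - 15) = 1/(-15 + A))
c = 4392817/2 (c = -(-221)/(2*(1/(-6969 + 26846))) = -(-221)/(2*(1/19877)) = -(-221)/(2*1/19877) = -(-221)*19877/2 = -½*(-4392817) = 4392817/2 ≈ 2.1964e+6)
(m(24) + 40007)*(23019 + c) = (1/(-15 + 24) + 40007)*(23019 + 4392817/2) = (1/9 + 40007)*(4438855/2) = (⅑ + 40007)*(4438855/2) = (360064/9)*(4438855/2) = 799135943360/9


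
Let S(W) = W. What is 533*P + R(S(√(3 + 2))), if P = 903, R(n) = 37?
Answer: 481336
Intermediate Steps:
533*P + R(S(√(3 + 2))) = 533*903 + 37 = 481299 + 37 = 481336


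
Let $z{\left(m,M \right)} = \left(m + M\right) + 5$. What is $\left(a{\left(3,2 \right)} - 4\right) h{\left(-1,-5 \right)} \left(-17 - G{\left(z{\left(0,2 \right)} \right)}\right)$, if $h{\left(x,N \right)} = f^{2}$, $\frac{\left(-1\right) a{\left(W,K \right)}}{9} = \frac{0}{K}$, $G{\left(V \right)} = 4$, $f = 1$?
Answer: $84$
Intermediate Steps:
$z{\left(m,M \right)} = 5 + M + m$ ($z{\left(m,M \right)} = \left(M + m\right) + 5 = 5 + M + m$)
$a{\left(W,K \right)} = 0$ ($a{\left(W,K \right)} = - 9 \frac{0}{K} = \left(-9\right) 0 = 0$)
$h{\left(x,N \right)} = 1$ ($h{\left(x,N \right)} = 1^{2} = 1$)
$\left(a{\left(3,2 \right)} - 4\right) h{\left(-1,-5 \right)} \left(-17 - G{\left(z{\left(0,2 \right)} \right)}\right) = \left(0 - 4\right) 1 \left(-17 - 4\right) = \left(-4\right) 1 \left(-17 - 4\right) = \left(-4\right) \left(-21\right) = 84$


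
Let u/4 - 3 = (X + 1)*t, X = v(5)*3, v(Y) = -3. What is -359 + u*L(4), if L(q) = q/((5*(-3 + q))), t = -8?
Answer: -723/5 ≈ -144.60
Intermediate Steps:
X = -9 (X = -3*3 = -9)
L(q) = q/(-15 + 5*q)
u = 268 (u = 12 + 4*((-9 + 1)*(-8)) = 12 + 4*(-8*(-8)) = 12 + 4*64 = 12 + 256 = 268)
-359 + u*L(4) = -359 + 268*((⅕)*4/(-3 + 4)) = -359 + 268*((⅕)*4/1) = -359 + 268*((⅕)*4*1) = -359 + 268*(⅘) = -359 + 1072/5 = -723/5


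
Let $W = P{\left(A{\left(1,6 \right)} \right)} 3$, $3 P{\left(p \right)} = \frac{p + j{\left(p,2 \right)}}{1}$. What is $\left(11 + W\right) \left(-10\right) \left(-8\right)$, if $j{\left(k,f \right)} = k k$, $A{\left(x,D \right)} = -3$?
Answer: $1360$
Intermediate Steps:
$j{\left(k,f \right)} = k^{2}$
$P{\left(p \right)} = \frac{p}{3} + \frac{p^{2}}{3}$ ($P{\left(p \right)} = \frac{\left(p + p^{2}\right) 1^{-1}}{3} = \frac{\left(p + p^{2}\right) 1}{3} = \frac{p + p^{2}}{3} = \frac{p}{3} + \frac{p^{2}}{3}$)
$W = 6$ ($W = \frac{1}{3} \left(-3\right) \left(1 - 3\right) 3 = \frac{1}{3} \left(-3\right) \left(-2\right) 3 = 2 \cdot 3 = 6$)
$\left(11 + W\right) \left(-10\right) \left(-8\right) = \left(11 + 6\right) \left(-10\right) \left(-8\right) = 17 \left(-10\right) \left(-8\right) = \left(-170\right) \left(-8\right) = 1360$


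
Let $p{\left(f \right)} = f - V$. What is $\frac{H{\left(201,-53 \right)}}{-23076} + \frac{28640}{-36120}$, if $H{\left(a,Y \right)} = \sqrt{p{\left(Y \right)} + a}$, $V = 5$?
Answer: $- \frac{716}{903} - \frac{\sqrt{143}}{23076} \approx -0.79343$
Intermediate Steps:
$p{\left(f \right)} = -5 + f$ ($p{\left(f \right)} = f - 5 = -5 + f$)
$H{\left(a,Y \right)} = \sqrt{-5 + Y + a}$ ($H{\left(a,Y \right)} = \sqrt{\left(-5 + Y\right) + a} = \sqrt{-5 + Y + a}$)
$\frac{H{\left(201,-53 \right)}}{-23076} + \frac{28640}{-36120} = \frac{\sqrt{-5 - 53 + 201}}{-23076} + \frac{28640}{-36120} = \sqrt{143} \left(- \frac{1}{23076}\right) + 28640 \left(- \frac{1}{36120}\right) = - \frac{\sqrt{143}}{23076} - \frac{716}{903} = - \frac{716}{903} - \frac{\sqrt{143}}{23076}$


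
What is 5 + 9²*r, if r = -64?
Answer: -5179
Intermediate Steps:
5 + 9²*r = 5 + 9²*(-64) = 5 + 81*(-64) = 5 - 5184 = -5179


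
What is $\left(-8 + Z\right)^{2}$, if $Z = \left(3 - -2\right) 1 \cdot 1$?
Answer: $9$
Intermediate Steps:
$Z = 5$ ($Z = \left(3 + 2\right) 1 \cdot 1 = 5 \cdot 1 \cdot 1 = 5 \cdot 1 = 5$)
$\left(-8 + Z\right)^{2} = \left(-8 + 5\right)^{2} = \left(-3\right)^{2} = 9$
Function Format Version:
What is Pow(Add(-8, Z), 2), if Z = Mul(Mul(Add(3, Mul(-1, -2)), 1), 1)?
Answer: 9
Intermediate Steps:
Z = 5 (Z = Mul(Mul(Add(3, 2), 1), 1) = Mul(Mul(5, 1), 1) = Mul(5, 1) = 5)
Pow(Add(-8, Z), 2) = Pow(Add(-8, 5), 2) = Pow(-3, 2) = 9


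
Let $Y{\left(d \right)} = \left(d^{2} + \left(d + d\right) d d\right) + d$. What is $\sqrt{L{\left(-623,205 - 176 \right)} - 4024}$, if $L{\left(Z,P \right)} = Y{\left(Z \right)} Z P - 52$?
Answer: $10 \sqrt{87303579222} \approx 2.9547 \cdot 10^{6}$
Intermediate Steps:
$Y{\left(d \right)} = d + d^{2} + 2 d^{3}$ ($Y{\left(d \right)} = \left(d^{2} + 2 d d d\right) + d = \left(d^{2} + 2 d^{2} d\right) + d = \left(d^{2} + 2 d^{3}\right) + d = d + d^{2} + 2 d^{3}$)
$L{\left(Z,P \right)} = -52 + P Z^{2} \left(1 + Z + 2 Z^{2}\right)$ ($L{\left(Z,P \right)} = Z \left(1 + Z + 2 Z^{2}\right) Z P - 52 = Z^{2} \left(1 + Z + 2 Z^{2}\right) P - 52 = P Z^{2} \left(1 + Z + 2 Z^{2}\right) - 52 = -52 + P Z^{2} \left(1 + Z + 2 Z^{2}\right)$)
$\sqrt{L{\left(-623,205 - 176 \right)} - 4024} = \sqrt{\left(-52 + \left(205 - 176\right) \left(-623\right)^{2} \left(1 - 623 + 2 \left(-623\right)^{2}\right)\right) - 4024} = \sqrt{\left(-52 + \left(205 - 176\right) 388129 \left(1 - 623 + 2 \cdot 388129\right)\right) - 4024} = \sqrt{\left(-52 + 29 \cdot 388129 \left(1 - 623 + 776258\right)\right) - 4024} = \sqrt{\left(-52 + 29 \cdot 388129 \cdot 775636\right) - 4024} = \sqrt{\left(-52 + 8730357926276\right) - 4024} = \sqrt{8730357926224 - 4024} = \sqrt{8730357922200} = 10 \sqrt{87303579222}$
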